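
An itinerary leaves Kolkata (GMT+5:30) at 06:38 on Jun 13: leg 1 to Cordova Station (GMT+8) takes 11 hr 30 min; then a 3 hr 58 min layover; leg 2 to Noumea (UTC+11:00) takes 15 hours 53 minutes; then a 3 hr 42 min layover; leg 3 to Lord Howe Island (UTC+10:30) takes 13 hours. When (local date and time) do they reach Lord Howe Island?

11:41 on June 15

Convert departure to UTC: 06:38 − 5:30 = 01:08 UTC on Jun 13.
Add 11 hours and 30 minutes leg 1 → 12:38 UTC.
Add 3 hours 58 minutes layover in Cordova Station → 16:36 UTC.
Add 15 hours and 53 minutes leg 2 → 08:29 UTC (Jun 14).
Add 3 hours 42 minutes layover in Noumea → 12:11 UTC.
Add 13 hours leg 3 → 01:11 UTC (Jun 15).
Lord Howe Island is UTC+10:30, so local arrival = 01:11 + 10:30 = 11:41 on Jun 15.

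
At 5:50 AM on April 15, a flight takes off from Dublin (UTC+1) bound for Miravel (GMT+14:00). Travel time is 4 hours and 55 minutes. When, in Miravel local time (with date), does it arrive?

Miravel is 13:00 ahead of Dublin.
After 4 hours 55 minutes it is 10:45 AM in Dublin.
Shift by the zone difference: 10:45 AM + 13:00 = 11:45 PM on Apr 15 in Miravel.

11:45 PM on Apr 15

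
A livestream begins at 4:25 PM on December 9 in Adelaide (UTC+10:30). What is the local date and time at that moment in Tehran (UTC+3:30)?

In UTC: 4:25 PM − 10:30 = 5:55 AM on Dec 9.
Tehran is UTC+3:30: 5:55 AM + 3:30 = 9:25 AM on Dec 9.

9:25 AM on December 9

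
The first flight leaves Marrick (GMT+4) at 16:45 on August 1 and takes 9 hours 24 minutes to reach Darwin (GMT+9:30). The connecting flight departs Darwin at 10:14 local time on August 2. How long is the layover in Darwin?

2 hours 35 minutes

Convert departure to UTC: 16:45 − 4:00 = 12:45 UTC on Aug 1.
Add 9 hours and 24 minutes flight time → 22:09 UTC.
Darwin is UTC+9:30, so local arrival = 22:09 + 9:30 = 07:39 on Aug 2.
Layover = 10:14 − 07:39 = 2 hours 35 minutes.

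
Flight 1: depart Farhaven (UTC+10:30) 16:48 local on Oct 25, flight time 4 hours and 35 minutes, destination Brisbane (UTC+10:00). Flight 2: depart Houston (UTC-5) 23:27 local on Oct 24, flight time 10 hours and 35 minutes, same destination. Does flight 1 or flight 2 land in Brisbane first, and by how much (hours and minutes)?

the first, by 4 hours 9 minutes

Flight 1 in UTC: 16:48 − 10:30 = 06:18 on Oct 25.
+4 hours 35 minutes → arrive 10:53 UTC on Oct 25.
Flight 2 in UTC: 23:27 + 5:00 = 04:27 on Oct 25.
+10 hours 35 minutes → arrive 15:02 UTC on Oct 25.
Flight 1 lands earlier by 4 hours 9 minutes.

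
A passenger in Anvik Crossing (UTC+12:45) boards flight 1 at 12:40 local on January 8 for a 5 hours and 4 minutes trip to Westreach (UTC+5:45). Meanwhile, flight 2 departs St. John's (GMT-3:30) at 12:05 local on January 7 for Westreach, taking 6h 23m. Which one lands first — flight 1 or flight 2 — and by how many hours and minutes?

the second, by 7 hours 1 minute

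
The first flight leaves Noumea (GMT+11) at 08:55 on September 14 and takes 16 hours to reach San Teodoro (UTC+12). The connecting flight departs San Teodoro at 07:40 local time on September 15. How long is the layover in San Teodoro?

5 hours 45 minutes

Convert departure to UTC: 08:55 − 11:00 = 21:55 UTC on Sep 13.
Add 16 hours flight time → 13:55 UTC (Sep 14).
San Teodoro is UTC+12:00, so local arrival = 13:55 + 12:00 = 01:55 on Sep 15.
Layover = 07:40 − 01:55 = 5 hours 45 minutes.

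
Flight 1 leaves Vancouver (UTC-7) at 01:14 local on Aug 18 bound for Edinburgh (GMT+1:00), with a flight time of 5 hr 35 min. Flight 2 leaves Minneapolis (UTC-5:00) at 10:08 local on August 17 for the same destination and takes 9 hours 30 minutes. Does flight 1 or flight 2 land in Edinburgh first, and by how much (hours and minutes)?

the second, by 13 hours 11 minutes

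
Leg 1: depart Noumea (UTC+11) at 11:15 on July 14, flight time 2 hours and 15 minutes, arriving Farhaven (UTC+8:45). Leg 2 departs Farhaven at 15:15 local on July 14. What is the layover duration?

Convert departure to UTC: 11:15 − 11:00 = 00:15 UTC on Jul 14.
Add 2 hours 15 minutes flight time → 02:30 UTC.
Farhaven is UTC+8:45, so local arrival = 02:30 + 8:45 = 11:15 on Jul 14.
Layover = 15:15 − 11:15 = 4 hours.

4 hours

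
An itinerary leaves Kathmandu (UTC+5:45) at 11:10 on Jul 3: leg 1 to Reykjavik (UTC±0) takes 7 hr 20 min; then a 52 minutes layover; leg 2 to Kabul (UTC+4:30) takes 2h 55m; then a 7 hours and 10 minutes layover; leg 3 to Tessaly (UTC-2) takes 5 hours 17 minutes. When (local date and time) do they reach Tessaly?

02:59 on Jul 4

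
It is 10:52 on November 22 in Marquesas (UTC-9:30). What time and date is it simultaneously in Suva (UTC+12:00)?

Suva is 21:30 ahead of Marquesas.
Shift by the zone difference: 10:52 + 21:30 = 08:22 on Nov 23 in Suva.

08:22 on November 23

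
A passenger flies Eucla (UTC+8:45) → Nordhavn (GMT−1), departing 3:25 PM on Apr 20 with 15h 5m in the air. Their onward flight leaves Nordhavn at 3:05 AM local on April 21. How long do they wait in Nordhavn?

6 hours 20 minutes

Convert departure to UTC: 3:25 PM − 8:45 = 6:40 AM UTC on Apr 20.
Add 15 hours 5 minutes flight time → 9:45 PM UTC.
Nordhavn is UTC−1:00, so local arrival = 9:45 PM − 1:00 = 8:45 PM on Apr 20.
Layover = 3:05 AM − 8:45 PM (+1 day) = 6 hours 20 minutes.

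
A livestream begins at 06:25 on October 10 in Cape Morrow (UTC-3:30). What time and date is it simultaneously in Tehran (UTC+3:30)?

13:25 on Oct 10

Tehran is 7:00 ahead of Cape Morrow.
Shift by the zone difference: 06:25 + 7:00 = 13:25 on Oct 10 in Tehran.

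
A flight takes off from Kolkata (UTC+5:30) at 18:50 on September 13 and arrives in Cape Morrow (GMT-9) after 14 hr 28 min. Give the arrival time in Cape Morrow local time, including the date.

Convert departure to UTC: 18:50 − 5:30 = 13:20 UTC on Sep 13.
Add 14 hours 28 minutes travel time → 03:48 UTC (Sep 14).
Cape Morrow is UTC−9:00, so local arrival = 03:48 − 9:00 = 18:48 on Sep 13.

18:48 on September 13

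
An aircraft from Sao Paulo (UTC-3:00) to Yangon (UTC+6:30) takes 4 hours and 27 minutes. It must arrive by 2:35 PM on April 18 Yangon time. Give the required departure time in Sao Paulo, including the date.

Target arrival in UTC: 2:35 PM − 6:30 = 8:05 AM on Apr 18.
Subtract 4 hours 27 minutes → departure 3:38 AM UTC on Apr 18.
Sao Paulo is UTC−3:00: 3:38 AM − 3:00 = 12:38 AM on Apr 18.

12:38 AM on April 18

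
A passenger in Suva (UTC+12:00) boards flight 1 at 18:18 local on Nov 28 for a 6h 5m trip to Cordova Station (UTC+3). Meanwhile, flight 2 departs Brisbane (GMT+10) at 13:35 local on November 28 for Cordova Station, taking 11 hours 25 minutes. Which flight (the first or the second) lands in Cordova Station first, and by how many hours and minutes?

the first, by 2 hours 37 minutes

Flight 1 in UTC: 18:18 − 12:00 = 06:18 on Nov 28.
+6 hours and 5 minutes → arrive 12:23 UTC on Nov 28.
Flight 2 in UTC: 13:35 − 10:00 = 03:35 on Nov 28.
+11 hours 25 minutes → arrive 15:00 UTC on Nov 28.
Flight 1 lands earlier by 2 hours 37 minutes.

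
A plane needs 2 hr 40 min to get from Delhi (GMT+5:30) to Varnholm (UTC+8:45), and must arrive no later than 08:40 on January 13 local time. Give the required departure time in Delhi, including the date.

02:45 on Jan 13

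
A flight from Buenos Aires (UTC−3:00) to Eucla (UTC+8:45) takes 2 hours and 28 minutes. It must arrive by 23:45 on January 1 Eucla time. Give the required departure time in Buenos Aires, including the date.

Target arrival in UTC: 23:45 − 8:45 = 15:00 on Jan 1.
Subtract 2 hours and 28 minutes → departure 12:32 UTC on Jan 1.
Buenos Aires is UTC−3:00: 12:32 − 3:00 = 09:32 on Jan 1.

09:32 on Jan 1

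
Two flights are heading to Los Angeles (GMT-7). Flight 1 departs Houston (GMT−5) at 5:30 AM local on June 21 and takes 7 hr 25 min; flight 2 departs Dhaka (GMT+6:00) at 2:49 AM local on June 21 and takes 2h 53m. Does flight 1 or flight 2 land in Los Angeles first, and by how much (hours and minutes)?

the second, by 18 hours 13 minutes

Flight 1 in UTC: 5:30 AM + 5:00 = 10:30 AM on Jun 21.
+7 hours and 25 minutes → arrive 5:55 PM UTC on Jun 21.
Flight 2 in UTC: 2:49 AM − 6:00 = 8:49 PM on Jun 20.
+2 hours and 53 minutes → arrive 11:42 PM UTC on Jun 20.
Flight 2 lands earlier by 18 hours 13 minutes.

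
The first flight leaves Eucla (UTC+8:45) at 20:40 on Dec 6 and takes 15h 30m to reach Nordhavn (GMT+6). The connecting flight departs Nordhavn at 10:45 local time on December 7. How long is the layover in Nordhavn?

1 hour 20 minutes

Convert departure to UTC: 20:40 − 8:45 = 11:55 UTC on Dec 6.
Add 15 hours 30 minutes flight time → 03:25 UTC (Dec 7).
Nordhavn is UTC+6:00, so local arrival = 03:25 + 6:00 = 09:25 on Dec 7.
Layover = 10:45 − 09:25 = 1 hour 20 minutes.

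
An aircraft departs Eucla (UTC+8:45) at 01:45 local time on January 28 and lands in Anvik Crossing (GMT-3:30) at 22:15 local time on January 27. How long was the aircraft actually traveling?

8 hours 45 minutes

Anvik Crossing is 12:15 behind Eucla.
Clock-face elapsed time (ignoring zones) is −3 hours 30 minutes.
Actual elapsed = −3 hours 30 minutes + 12:15 = 8 hours 45 minutes.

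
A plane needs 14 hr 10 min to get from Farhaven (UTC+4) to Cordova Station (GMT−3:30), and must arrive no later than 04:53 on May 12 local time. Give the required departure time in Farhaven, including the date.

22:13 on May 11

Target arrival in UTC: 04:53 + 3:30 = 08:23 on May 12.
Subtract 14 hours 10 minutes → departure 18:13 UTC on May 11.
Farhaven is UTC+4:00: 18:13 + 4:00 = 22:13 on May 11.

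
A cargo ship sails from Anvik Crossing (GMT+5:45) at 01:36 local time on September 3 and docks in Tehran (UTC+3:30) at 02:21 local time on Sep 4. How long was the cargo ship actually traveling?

27 hours

Tehran is 2:15 behind Anvik Crossing.
Clock-face elapsed time (ignoring zones) is 24 hours 45 minutes.
Actual elapsed = 24 hours 45 minutes + 2:15 = 27 hours.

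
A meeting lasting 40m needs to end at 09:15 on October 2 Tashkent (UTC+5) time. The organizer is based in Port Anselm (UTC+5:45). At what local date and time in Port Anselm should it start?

09:20 on October 2

Target end time in UTC: 09:15 − 5:00 = 04:15 on Oct 2.
Subtract 40 minutes → start 03:35 UTC on Oct 2.
Port Anselm is UTC+5:45: 03:35 + 5:45 = 09:20 on Oct 2.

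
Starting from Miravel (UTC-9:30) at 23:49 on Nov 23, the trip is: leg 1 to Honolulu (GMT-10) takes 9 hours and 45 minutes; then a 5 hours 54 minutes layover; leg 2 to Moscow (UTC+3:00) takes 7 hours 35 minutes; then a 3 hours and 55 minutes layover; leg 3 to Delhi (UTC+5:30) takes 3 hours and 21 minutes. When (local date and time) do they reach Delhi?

21:19 on November 25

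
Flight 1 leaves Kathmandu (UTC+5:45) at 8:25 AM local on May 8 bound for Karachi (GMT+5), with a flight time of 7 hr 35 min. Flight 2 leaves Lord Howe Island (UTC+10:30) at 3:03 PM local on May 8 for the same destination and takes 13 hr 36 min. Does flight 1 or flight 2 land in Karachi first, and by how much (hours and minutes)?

the first, by 7 hours 54 minutes

Flight 1 in UTC: 8:25 AM − 5:45 = 2:40 AM on May 8.
+7 hours 35 minutes → arrive 10:15 AM UTC on May 8.
Flight 2 in UTC: 3:03 PM − 10:30 = 4:33 AM on May 8.
+13 hours and 36 minutes → arrive 6:09 PM UTC on May 8.
Flight 1 lands earlier by 7 hours 54 minutes.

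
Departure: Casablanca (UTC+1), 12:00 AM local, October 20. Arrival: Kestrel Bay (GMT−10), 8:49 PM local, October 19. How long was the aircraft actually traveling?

Departure in UTC: 12:00 AM − 1:00 = 11:00 PM on Oct 19.
Arrival in UTC: 8:49 PM + 10:00 = 6:49 AM on Oct 20.
Elapsed = 6:49 AM − 11:00 PM (+1 day) = 7 hours 49 minutes.

7 hours 49 minutes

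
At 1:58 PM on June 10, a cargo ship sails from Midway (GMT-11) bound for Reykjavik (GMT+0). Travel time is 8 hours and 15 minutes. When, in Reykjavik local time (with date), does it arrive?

9:13 AM on June 11

Reykjavik is 11:00 ahead of Midway.
After 8 hours and 15 minutes it is 10:13 PM in Midway.
Shift by the zone difference: 10:13 PM + 11:00 = 9:13 AM on Jun 11 in Reykjavik.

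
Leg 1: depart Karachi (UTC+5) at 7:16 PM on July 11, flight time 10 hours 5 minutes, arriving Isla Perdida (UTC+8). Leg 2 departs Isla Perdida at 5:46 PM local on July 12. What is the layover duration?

9 hours 25 minutes

Convert departure to UTC: 7:16 PM − 5:00 = 2:16 PM UTC on Jul 11.
Add 10 hours and 5 minutes flight time → 12:21 AM UTC (Jul 12).
Isla Perdida is UTC+8:00, so local arrival = 12:21 AM + 8:00 = 8:21 AM on Jul 12.
Layover = 5:46 PM − 8:21 AM = 9 hours 25 minutes.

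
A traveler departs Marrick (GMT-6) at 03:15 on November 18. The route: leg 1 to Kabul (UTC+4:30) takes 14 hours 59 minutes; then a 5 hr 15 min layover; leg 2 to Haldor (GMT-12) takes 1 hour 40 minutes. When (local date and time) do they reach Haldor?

Convert departure to UTC: 03:15 + 6:00 = 09:15 UTC on Nov 18.
Add 14 hours 59 minutes leg 1 → 00:14 UTC (Nov 19).
Add 5 hours and 15 minutes layover in Kabul → 05:29 UTC.
Add 1 hour 40 minutes leg 2 → 07:09 UTC.
Haldor is UTC−12:00, so local arrival = 07:09 − 12:00 = 19:09 on Nov 18.

19:09 on Nov 18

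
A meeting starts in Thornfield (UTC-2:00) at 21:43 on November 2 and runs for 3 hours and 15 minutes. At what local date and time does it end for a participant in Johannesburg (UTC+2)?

04:58 on November 3

Convert start to UTC: 21:43 + 2:00 = 23:43 UTC on Nov 2.
Add 3 hours and 15 minutes duration → 02:58 UTC (Nov 3).
Johannesburg is UTC+2:00, so local end time = 02:58 + 2:00 = 04:58 on Nov 3.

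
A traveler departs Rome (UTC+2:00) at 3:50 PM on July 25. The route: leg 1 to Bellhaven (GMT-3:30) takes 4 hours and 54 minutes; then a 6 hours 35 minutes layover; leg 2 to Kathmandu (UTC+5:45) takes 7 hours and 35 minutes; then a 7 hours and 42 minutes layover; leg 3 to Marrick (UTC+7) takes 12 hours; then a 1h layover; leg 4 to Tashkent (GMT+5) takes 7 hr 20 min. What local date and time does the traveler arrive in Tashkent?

5:56 PM on Jul 27

Convert departure to UTC: 3:50 PM − 2:00 = 1:50 PM UTC on Jul 25.
Add 4 hours and 54 minutes leg 1 → 6:44 PM UTC.
Add 6 hours and 35 minutes layover in Bellhaven → 1:19 AM UTC (Jul 26).
Add 7 hours 35 minutes leg 2 → 8:54 AM UTC.
Add 7 hours and 42 minutes layover in Kathmandu → 4:36 PM UTC.
Add 12 hours leg 3 → 4:36 AM UTC (Jul 27).
Add 1 hour layover in Marrick → 5:36 AM UTC.
Add 7 hours 20 minutes leg 4 → 12:56 PM UTC.
Tashkent is UTC+5:00, so local arrival = 12:56 PM + 5:00 = 5:56 PM on Jul 27.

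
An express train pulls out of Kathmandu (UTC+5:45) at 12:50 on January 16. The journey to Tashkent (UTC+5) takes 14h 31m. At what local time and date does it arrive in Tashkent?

02:36 on January 17

Convert departure to UTC: 12:50 − 5:45 = 07:05 UTC on Jan 16.
Add 14 hours and 31 minutes travel time → 21:36 UTC.
Tashkent is UTC+5:00, so local arrival = 21:36 + 5:00 = 02:36 on Jan 17.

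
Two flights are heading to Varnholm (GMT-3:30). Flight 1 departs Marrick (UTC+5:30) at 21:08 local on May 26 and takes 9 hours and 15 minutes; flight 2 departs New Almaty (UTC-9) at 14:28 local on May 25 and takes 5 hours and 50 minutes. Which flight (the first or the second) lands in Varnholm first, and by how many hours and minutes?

Flight 1 in UTC: 21:08 − 5:30 = 15:38 on May 26.
+9 hours and 15 minutes → arrive 00:53 UTC on May 27.
Flight 2 in UTC: 14:28 + 9:00 = 23:28 on May 25.
+5 hours 50 minutes → arrive 05:18 UTC on May 26.
Flight 2 lands earlier by 19 hours 35 minutes.

the second, by 19 hours 35 minutes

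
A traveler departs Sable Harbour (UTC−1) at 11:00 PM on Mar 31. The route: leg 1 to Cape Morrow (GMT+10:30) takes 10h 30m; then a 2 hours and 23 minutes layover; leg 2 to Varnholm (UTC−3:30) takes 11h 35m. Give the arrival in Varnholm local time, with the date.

Convert departure to UTC: 11:00 PM + 1:00 = 12:00 AM UTC on Apr 1.
Add 10 hours 30 minutes leg 1 → 10:30 AM UTC.
Add 2 hours and 23 minutes layover in Cape Morrow → 12:53 PM UTC.
Add 11 hours 35 minutes leg 2 → 12:28 AM UTC (Apr 2).
Varnholm is UTC−3:30, so local arrival = 12:28 AM − 3:30 = 8:58 PM on Apr 1.

8:58 PM on Apr 1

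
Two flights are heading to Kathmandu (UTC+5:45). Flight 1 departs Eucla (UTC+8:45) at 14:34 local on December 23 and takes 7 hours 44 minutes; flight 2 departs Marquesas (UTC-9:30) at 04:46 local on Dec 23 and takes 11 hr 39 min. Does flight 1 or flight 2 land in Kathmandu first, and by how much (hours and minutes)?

Flight 1 in UTC: 14:34 − 8:45 = 05:49 on Dec 23.
+7 hours 44 minutes → arrive 13:33 UTC on Dec 23.
Flight 2 in UTC: 04:46 + 9:30 = 14:16 on Dec 23.
+11 hours 39 minutes → arrive 01:55 UTC on Dec 24.
Flight 1 lands earlier by 12 hours 22 minutes.

the first, by 12 hours 22 minutes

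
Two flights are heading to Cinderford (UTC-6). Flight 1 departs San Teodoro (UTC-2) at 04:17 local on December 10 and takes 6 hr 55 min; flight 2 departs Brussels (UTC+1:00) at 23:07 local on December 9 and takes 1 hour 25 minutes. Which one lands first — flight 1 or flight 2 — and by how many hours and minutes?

Flight 1 in UTC: 04:17 + 2:00 = 06:17 on Dec 10.
+6 hours and 55 minutes → arrive 13:12 UTC on Dec 10.
Flight 2 in UTC: 23:07 − 1:00 = 22:07 on Dec 9.
+1 hour 25 minutes → arrive 23:32 UTC on Dec 9.
Flight 2 lands earlier by 13 hours 40 minutes.

the second, by 13 hours 40 minutes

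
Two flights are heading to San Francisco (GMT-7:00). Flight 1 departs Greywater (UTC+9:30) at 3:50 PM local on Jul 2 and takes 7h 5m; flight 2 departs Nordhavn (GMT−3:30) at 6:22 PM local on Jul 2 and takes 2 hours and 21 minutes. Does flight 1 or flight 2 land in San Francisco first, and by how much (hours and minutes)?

the first, by 10 hours 48 minutes

Flight 1 in UTC: 3:50 PM − 9:30 = 6:20 AM on Jul 2.
+7 hours and 5 minutes → arrive 1:25 PM UTC on Jul 2.
Flight 2 in UTC: 6:22 PM + 3:30 = 9:52 PM on Jul 2.
+2 hours and 21 minutes → arrive 12:13 AM UTC on Jul 3.
Flight 1 lands earlier by 10 hours 48 minutes.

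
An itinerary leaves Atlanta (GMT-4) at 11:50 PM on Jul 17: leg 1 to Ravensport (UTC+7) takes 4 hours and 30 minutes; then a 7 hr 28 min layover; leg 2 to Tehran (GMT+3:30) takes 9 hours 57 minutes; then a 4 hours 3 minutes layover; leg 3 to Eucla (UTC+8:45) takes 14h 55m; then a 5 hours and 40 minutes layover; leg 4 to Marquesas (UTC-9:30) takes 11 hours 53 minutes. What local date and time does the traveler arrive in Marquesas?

4:46 AM on July 20

Convert departure to UTC: 11:50 PM + 4:00 = 3:50 AM UTC on Jul 18.
Add 4 hours and 30 minutes leg 1 → 8:20 AM UTC.
Add 7 hours 28 minutes layover in Ravensport → 3:48 PM UTC.
Add 9 hours 57 minutes leg 2 → 1:45 AM UTC (Jul 19).
Add 4 hours and 3 minutes layover in Tehran → 5:48 AM UTC.
Add 14 hours 55 minutes leg 3 → 8:43 PM UTC.
Add 5 hours 40 minutes layover in Eucla → 2:23 AM UTC (Jul 20).
Add 11 hours 53 minutes leg 4 → 2:16 PM UTC.
Marquesas is UTC−9:30, so local arrival = 2:16 PM − 9:30 = 4:46 AM on Jul 20.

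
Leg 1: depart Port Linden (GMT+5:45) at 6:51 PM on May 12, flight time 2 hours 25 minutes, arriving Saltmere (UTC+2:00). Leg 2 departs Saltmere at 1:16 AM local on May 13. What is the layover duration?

7 hours 45 minutes

Convert departure to UTC: 6:51 PM − 5:45 = 1:06 PM UTC on May 12.
Add 2 hours and 25 minutes flight time → 3:31 PM UTC.
Saltmere is UTC+2:00, so local arrival = 3:31 PM + 2:00 = 5:31 PM on May 12.
Layover = 1:16 AM − 5:31 PM (+1 day) = 7 hours 45 minutes.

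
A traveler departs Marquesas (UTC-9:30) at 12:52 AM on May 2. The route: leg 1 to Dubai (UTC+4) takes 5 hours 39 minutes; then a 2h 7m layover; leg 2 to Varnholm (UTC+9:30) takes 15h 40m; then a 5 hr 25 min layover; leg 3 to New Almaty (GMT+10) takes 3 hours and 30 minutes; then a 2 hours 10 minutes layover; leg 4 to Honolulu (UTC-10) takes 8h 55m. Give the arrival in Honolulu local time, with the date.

7:48 PM on May 3

Convert departure to UTC: 12:52 AM + 9:30 = 10:22 AM UTC on May 2.
Add 5 hours and 39 minutes leg 1 → 4:01 PM UTC.
Add 2 hours and 7 minutes layover in Dubai → 6:08 PM UTC.
Add 15 hours and 40 minutes leg 2 → 9:48 AM UTC (May 3).
Add 5 hours and 25 minutes layover in Varnholm → 3:13 PM UTC.
Add 3 hours 30 minutes leg 3 → 6:43 PM UTC.
Add 2 hours and 10 minutes layover in New Almaty → 8:53 PM UTC.
Add 8 hours and 55 minutes leg 4 → 5:48 AM UTC (May 4).
Honolulu is UTC−10:00, so local arrival = 5:48 AM − 10:00 = 7:48 PM on May 3.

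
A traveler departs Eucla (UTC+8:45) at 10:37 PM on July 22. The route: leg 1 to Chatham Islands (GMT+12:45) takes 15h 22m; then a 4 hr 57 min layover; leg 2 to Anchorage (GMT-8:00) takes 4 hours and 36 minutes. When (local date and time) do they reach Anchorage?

Convert departure to UTC: 10:37 PM − 8:45 = 1:52 PM UTC on Jul 22.
Add 15 hours and 22 minutes leg 1 → 5:14 AM UTC (Jul 23).
Add 4 hours 57 minutes layover in Chatham Islands → 10:11 AM UTC.
Add 4 hours and 36 minutes leg 2 → 2:47 PM UTC.
Anchorage is UTC−8:00, so local arrival = 2:47 PM − 8:00 = 6:47 AM on Jul 23.

6:47 AM on July 23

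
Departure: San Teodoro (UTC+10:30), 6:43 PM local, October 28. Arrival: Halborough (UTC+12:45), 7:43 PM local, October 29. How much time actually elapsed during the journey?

22 hours 45 minutes

Halborough is 2:15 ahead of San Teodoro.
Clock-face elapsed time (ignoring zones) is 25 hours.
Actual elapsed = 25 hours − 2:15 = 22 hours 45 minutes.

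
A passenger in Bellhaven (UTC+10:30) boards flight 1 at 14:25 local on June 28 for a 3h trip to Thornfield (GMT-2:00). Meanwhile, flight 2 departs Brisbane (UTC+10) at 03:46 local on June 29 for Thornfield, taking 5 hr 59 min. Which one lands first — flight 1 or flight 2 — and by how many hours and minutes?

Flight 1 in UTC: 14:25 − 10:30 = 03:55 on Jun 28.
+3 hours → arrive 06:55 UTC on Jun 28.
Flight 2 in UTC: 03:46 − 10:00 = 17:46 on Jun 28.
+5 hours and 59 minutes → arrive 23:45 UTC on Jun 28.
Flight 1 lands earlier by 16 hours 50 minutes.

the first, by 16 hours 50 minutes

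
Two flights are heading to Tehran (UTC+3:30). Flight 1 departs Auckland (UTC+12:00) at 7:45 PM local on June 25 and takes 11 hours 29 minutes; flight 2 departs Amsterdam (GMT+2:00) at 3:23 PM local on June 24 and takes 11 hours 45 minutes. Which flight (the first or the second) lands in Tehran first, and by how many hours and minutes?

Flight 1 in UTC: 7:45 PM − 12:00 = 7:45 AM on Jun 25.
+11 hours 29 minutes → arrive 7:14 PM UTC on Jun 25.
Flight 2 in UTC: 3:23 PM − 2:00 = 1:23 PM on Jun 24.
+11 hours 45 minutes → arrive 1:08 AM UTC on Jun 25.
Flight 2 lands earlier by 18 hours 6 minutes.

the second, by 18 hours 6 minutes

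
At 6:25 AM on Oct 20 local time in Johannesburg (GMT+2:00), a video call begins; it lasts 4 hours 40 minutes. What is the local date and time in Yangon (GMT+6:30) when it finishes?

Convert start to UTC: 6:25 AM − 2:00 = 4:25 AM UTC on Oct 20.
Add 4 hours 40 minutes duration → 9:05 AM UTC.
Yangon is UTC+6:30, so local end time = 9:05 AM + 6:30 = 3:35 PM on Oct 20.

3:35 PM on October 20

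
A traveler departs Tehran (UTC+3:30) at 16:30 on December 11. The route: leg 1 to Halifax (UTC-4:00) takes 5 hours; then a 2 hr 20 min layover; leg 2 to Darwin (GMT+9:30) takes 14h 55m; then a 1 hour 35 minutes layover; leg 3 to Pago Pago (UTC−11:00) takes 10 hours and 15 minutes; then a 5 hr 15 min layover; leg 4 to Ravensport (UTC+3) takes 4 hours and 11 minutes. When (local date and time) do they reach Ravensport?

11:31 on Dec 13

Convert departure to UTC: 16:30 − 3:30 = 13:00 UTC on Dec 11.
Add 5 hours leg 1 → 18:00 UTC.
Add 2 hours 20 minutes layover in Halifax → 20:20 UTC.
Add 14 hours and 55 minutes leg 2 → 11:15 UTC (Dec 12).
Add 1 hour 35 minutes layover in Darwin → 12:50 UTC.
Add 10 hours 15 minutes leg 3 → 23:05 UTC.
Add 5 hours and 15 minutes layover in Pago Pago → 04:20 UTC (Dec 13).
Add 4 hours and 11 minutes leg 4 → 08:31 UTC.
Ravensport is UTC+3:00, so local arrival = 08:31 + 3:00 = 11:31 on Dec 13.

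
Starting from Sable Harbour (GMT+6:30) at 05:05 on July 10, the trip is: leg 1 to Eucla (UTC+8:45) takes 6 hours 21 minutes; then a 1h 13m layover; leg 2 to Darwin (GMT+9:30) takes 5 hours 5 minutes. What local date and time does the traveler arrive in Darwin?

Convert departure to UTC: 05:05 − 6:30 = 22:35 UTC on Jul 9.
Add 6 hours and 21 minutes leg 1 → 04:56 UTC (Jul 10).
Add 1 hour and 13 minutes layover in Eucla → 06:09 UTC.
Add 5 hours 5 minutes leg 2 → 11:14 UTC.
Darwin is UTC+9:30, so local arrival = 11:14 + 9:30 = 20:44 on Jul 10.

20:44 on July 10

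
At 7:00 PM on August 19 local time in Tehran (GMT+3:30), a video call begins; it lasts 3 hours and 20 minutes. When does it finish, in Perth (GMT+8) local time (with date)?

Convert start to UTC: 7:00 PM − 3:30 = 3:30 PM UTC on Aug 19.
Add 3 hours 20 minutes duration → 6:50 PM UTC.
Perth is UTC+8:00, so local end time = 6:50 PM + 8:00 = 2:50 AM on Aug 20.

2:50 AM on August 20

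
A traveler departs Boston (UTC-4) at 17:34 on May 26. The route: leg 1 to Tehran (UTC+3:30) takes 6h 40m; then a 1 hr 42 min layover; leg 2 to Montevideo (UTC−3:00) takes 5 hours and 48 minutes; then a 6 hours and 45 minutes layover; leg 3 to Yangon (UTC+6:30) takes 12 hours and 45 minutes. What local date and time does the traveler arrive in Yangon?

13:44 on May 28

Convert departure to UTC: 17:34 + 4:00 = 21:34 UTC on May 26.
Add 6 hours 40 minutes leg 1 → 04:14 UTC (May 27).
Add 1 hour 42 minutes layover in Tehran → 05:56 UTC.
Add 5 hours and 48 minutes leg 2 → 11:44 UTC.
Add 6 hours and 45 minutes layover in Montevideo → 18:29 UTC.
Add 12 hours 45 minutes leg 3 → 07:14 UTC (May 28).
Yangon is UTC+6:30, so local arrival = 07:14 + 6:30 = 13:44 on May 28.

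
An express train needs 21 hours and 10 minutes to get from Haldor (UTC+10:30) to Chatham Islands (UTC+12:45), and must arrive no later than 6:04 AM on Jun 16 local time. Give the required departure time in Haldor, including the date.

Target arrival in UTC: 6:04 AM − 12:45 = 5:19 PM on Jun 15.
Subtract 21 hours 10 minutes → departure 8:09 PM UTC on Jun 14.
Haldor is UTC+10:30: 8:09 PM + 10:30 = 6:39 AM on Jun 15.

6:39 AM on June 15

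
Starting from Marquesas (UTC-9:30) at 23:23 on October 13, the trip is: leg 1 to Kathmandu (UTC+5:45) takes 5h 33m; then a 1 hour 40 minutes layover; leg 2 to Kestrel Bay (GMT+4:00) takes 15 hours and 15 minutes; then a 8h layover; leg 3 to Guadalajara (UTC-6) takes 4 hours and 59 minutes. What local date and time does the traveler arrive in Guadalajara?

Convert departure to UTC: 23:23 + 9:30 = 08:53 UTC on Oct 14.
Add 5 hours and 33 minutes leg 1 → 14:26 UTC.
Add 1 hour and 40 minutes layover in Kathmandu → 16:06 UTC.
Add 15 hours 15 minutes leg 2 → 07:21 UTC (Oct 15).
Add 8 hours layover in Kestrel Bay → 15:21 UTC.
Add 4 hours and 59 minutes leg 3 → 20:20 UTC.
Guadalajara is UTC−6:00, so local arrival = 20:20 − 6:00 = 14:20 on Oct 15.

14:20 on October 15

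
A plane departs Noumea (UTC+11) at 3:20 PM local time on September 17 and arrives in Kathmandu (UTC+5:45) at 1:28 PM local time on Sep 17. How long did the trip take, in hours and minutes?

Departure in UTC: 3:20 PM − 11:00 = 4:20 AM on Sep 17.
Arrival in UTC: 1:28 PM − 5:45 = 7:43 AM on Sep 17.
Elapsed = 7:43 AM − 4:20 AM = 3 hours 23 minutes.

3 hours 23 minutes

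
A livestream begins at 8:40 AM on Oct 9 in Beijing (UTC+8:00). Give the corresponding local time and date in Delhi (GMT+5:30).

6:10 AM on Oct 9

Delhi is 2:30 behind Beijing.
Shift by the zone difference: 8:40 AM − 2:30 = 6:10 AM on Oct 9 in Delhi.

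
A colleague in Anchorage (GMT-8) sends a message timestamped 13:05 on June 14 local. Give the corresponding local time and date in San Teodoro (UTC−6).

In UTC: 13:05 + 8:00 = 21:05 on Jun 14.
San Teodoro is UTC−6:00: 21:05 − 6:00 = 15:05 on Jun 14.

15:05 on June 14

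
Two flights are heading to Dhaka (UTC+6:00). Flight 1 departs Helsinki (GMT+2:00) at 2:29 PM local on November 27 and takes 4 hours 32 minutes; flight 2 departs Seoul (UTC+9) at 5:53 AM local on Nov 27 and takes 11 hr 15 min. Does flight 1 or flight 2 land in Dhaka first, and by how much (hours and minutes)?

the second, by 8 hours 53 minutes

Flight 1 in UTC: 2:29 PM − 2:00 = 12:29 PM on Nov 27.
+4 hours and 32 minutes → arrive 5:01 PM UTC on Nov 27.
Flight 2 in UTC: 5:53 AM − 9:00 = 8:53 PM on Nov 26.
+11 hours and 15 minutes → arrive 8:08 AM UTC on Nov 27.
Flight 2 lands earlier by 8 hours 53 minutes.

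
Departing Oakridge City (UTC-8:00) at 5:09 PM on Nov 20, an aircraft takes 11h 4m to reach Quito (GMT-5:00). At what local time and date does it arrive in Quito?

7:13 AM on November 21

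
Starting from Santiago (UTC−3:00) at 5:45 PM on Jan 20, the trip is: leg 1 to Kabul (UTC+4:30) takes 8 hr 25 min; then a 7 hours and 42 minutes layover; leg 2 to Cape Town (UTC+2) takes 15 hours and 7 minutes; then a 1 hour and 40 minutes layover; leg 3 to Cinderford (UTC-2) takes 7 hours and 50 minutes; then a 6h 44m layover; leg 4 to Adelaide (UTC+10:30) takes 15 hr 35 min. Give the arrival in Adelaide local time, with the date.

Convert departure to UTC: 5:45 PM + 3:00 = 8:45 PM UTC on Jan 20.
Add 8 hours and 25 minutes leg 1 → 5:10 AM UTC (Jan 21).
Add 7 hours 42 minutes layover in Kabul → 12:52 PM UTC.
Add 15 hours and 7 minutes leg 2 → 3:59 AM UTC (Jan 22).
Add 1 hour 40 minutes layover in Cape Town → 5:39 AM UTC.
Add 7 hours 50 minutes leg 3 → 1:29 PM UTC.
Add 6 hours and 44 minutes layover in Cinderford → 8:13 PM UTC.
Add 15 hours and 35 minutes leg 4 → 11:48 AM UTC (Jan 23).
Adelaide is UTC+10:30, so local arrival = 11:48 AM + 10:30 = 10:18 PM on Jan 23.

10:18 PM on January 23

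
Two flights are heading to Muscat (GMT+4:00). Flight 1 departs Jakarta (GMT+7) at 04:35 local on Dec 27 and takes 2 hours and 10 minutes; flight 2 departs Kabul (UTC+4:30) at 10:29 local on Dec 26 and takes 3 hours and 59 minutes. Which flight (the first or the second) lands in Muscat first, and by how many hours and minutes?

the second, by 13 hours 47 minutes

Flight 1 in UTC: 04:35 − 7:00 = 21:35 on Dec 26.
+2 hours and 10 minutes → arrive 23:45 UTC on Dec 26.
Flight 2 in UTC: 10:29 − 4:30 = 05:59 on Dec 26.
+3 hours and 59 minutes → arrive 09:58 UTC on Dec 26.
Flight 2 lands earlier by 13 hours 47 minutes.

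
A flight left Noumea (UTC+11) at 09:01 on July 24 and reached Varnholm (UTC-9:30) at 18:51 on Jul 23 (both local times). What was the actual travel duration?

Departure in UTC: 09:01 − 11:00 = 22:01 on Jul 23.
Arrival in UTC: 18:51 + 9:30 = 04:21 on Jul 24.
Elapsed = 04:21 − 22:01 (+1 day) = 6 hours 20 minutes.

6 hours 20 minutes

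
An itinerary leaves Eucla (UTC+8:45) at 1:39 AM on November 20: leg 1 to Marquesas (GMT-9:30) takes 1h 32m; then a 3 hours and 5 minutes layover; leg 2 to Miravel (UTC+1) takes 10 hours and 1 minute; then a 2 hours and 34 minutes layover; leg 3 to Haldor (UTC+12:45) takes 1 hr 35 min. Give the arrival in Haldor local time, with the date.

Convert departure to UTC: 1:39 AM − 8:45 = 4:54 PM UTC on Nov 19.
Add 1 hour and 32 minutes leg 1 → 6:26 PM UTC.
Add 3 hours 5 minutes layover in Marquesas → 9:31 PM UTC.
Add 10 hours and 1 minute leg 2 → 7:32 AM UTC (Nov 20).
Add 2 hours and 34 minutes layover in Miravel → 10:06 AM UTC.
Add 1 hour and 35 minutes leg 3 → 11:41 AM UTC.
Haldor is UTC+12:45, so local arrival = 11:41 AM + 12:45 = 12:26 AM on Nov 21.

12:26 AM on November 21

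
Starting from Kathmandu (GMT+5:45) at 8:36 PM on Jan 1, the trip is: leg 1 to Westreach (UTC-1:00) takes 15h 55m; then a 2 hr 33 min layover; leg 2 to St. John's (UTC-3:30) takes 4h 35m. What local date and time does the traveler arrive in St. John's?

10:24 AM on January 2

Convert departure to UTC: 8:36 PM − 5:45 = 2:51 PM UTC on Jan 1.
Add 15 hours 55 minutes leg 1 → 6:46 AM UTC (Jan 2).
Add 2 hours and 33 minutes layover in Westreach → 9:19 AM UTC.
Add 4 hours 35 minutes leg 2 → 1:54 PM UTC.
St. John's is UTC−3:30, so local arrival = 1:54 PM − 3:30 = 10:24 AM on Jan 2.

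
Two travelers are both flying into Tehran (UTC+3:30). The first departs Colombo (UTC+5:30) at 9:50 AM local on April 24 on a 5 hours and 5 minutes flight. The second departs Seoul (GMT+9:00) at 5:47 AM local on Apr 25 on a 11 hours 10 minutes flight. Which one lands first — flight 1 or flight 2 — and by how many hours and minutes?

the first, by 22 hours 32 minutes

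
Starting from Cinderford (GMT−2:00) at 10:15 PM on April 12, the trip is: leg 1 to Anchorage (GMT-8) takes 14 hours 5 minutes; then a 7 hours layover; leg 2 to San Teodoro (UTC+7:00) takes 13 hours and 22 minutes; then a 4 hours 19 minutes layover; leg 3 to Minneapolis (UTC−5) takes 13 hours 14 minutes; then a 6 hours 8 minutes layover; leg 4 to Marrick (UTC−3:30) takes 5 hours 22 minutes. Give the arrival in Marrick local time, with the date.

Convert departure to UTC: 10:15 PM + 2:00 = 12:15 AM UTC on Apr 13.
Add 14 hours 5 minutes leg 1 → 2:20 PM UTC.
Add 7 hours layover in Anchorage → 9:20 PM UTC.
Add 13 hours and 22 minutes leg 2 → 10:42 AM UTC (Apr 14).
Add 4 hours and 19 minutes layover in San Teodoro → 3:01 PM UTC.
Add 13 hours 14 minutes leg 3 → 4:15 AM UTC (Apr 15).
Add 6 hours and 8 minutes layover in Minneapolis → 10:23 AM UTC.
Add 5 hours 22 minutes leg 4 → 3:45 PM UTC.
Marrick is UTC−3:30, so local arrival = 3:45 PM − 3:30 = 12:15 PM on Apr 15.

12:15 PM on Apr 15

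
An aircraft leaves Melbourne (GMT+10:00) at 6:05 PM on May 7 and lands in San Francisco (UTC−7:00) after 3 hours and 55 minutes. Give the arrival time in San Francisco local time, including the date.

5:00 AM on May 7

Convert departure to UTC: 6:05 PM − 10:00 = 8:05 AM UTC on May 7.
Add 3 hours 55 minutes travel time → 12:00 PM UTC.
San Francisco is UTC−7:00, so local arrival = 12:00 PM − 7:00 = 5:00 AM on May 7.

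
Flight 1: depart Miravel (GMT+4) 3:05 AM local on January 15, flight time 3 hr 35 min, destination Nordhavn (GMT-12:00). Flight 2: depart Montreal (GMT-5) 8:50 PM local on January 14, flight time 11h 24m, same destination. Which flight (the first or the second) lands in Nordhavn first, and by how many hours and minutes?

the first, by 10 hours 34 minutes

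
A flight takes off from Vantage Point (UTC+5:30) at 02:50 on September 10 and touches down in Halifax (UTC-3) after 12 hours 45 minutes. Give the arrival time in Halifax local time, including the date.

07:05 on September 10

Convert departure to UTC: 02:50 − 5:30 = 21:20 UTC on Sep 9.
Add 12 hours 45 minutes travel time → 10:05 UTC (Sep 10).
Halifax is UTC−3:00, so local arrival = 10:05 − 3:00 = 07:05 on Sep 10.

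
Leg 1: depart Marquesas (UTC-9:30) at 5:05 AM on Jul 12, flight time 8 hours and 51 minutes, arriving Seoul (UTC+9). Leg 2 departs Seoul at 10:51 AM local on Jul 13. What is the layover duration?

Convert departure to UTC: 5:05 AM + 9:30 = 2:35 PM UTC on Jul 12.
Add 8 hours 51 minutes flight time → 11:26 PM UTC.
Seoul is UTC+9:00, so local arrival = 11:26 PM + 9:00 = 8:26 AM on Jul 13.
Layover = 10:51 AM − 8:26 AM = 2 hours 25 minutes.

2 hours 25 minutes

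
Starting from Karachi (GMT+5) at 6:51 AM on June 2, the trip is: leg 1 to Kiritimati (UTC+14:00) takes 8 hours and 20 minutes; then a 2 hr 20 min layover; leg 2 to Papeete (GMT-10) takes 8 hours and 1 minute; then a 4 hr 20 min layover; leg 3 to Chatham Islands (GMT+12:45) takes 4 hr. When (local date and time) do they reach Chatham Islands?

Convert departure to UTC: 6:51 AM − 5:00 = 1:51 AM UTC on Jun 2.
Add 8 hours 20 minutes leg 1 → 10:11 AM UTC.
Add 2 hours 20 minutes layover in Kiritimati → 12:31 PM UTC.
Add 8 hours 1 minute leg 2 → 8:32 PM UTC.
Add 4 hours and 20 minutes layover in Papeete → 12:52 AM UTC (Jun 3).
Add 4 hours leg 3 → 4:52 AM UTC.
Chatham Islands is UTC+12:45, so local arrival = 4:52 AM + 12:45 = 5:37 PM on Jun 3.

5:37 PM on June 3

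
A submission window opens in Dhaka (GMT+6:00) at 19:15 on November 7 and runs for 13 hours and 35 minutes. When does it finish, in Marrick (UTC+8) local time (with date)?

10:50 on November 8

Convert start to UTC: 19:15 − 6:00 = 13:15 UTC on Nov 7.
Add 13 hours and 35 minutes duration → 02:50 UTC (Nov 8).
Marrick is UTC+8:00, so local end time = 02:50 + 8:00 = 10:50 on Nov 8.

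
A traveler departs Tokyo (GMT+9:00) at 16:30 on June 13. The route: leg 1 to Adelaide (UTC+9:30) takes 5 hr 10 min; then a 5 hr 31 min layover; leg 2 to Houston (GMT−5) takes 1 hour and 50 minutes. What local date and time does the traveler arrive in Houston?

Convert departure to UTC: 16:30 − 9:00 = 07:30 UTC on Jun 13.
Add 5 hours 10 minutes leg 1 → 12:40 UTC.
Add 5 hours and 31 minutes layover in Adelaide → 18:11 UTC.
Add 1 hour 50 minutes leg 2 → 20:01 UTC.
Houston is UTC−5:00, so local arrival = 20:01 − 5:00 = 15:01 on Jun 13.

15:01 on June 13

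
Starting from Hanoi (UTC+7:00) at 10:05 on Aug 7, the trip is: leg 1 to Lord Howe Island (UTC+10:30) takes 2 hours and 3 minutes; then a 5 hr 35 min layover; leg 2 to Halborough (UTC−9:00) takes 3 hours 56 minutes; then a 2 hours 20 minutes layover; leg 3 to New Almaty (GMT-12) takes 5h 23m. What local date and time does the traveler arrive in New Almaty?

10:22 on August 7

Convert departure to UTC: 10:05 − 7:00 = 03:05 UTC on Aug 7.
Add 2 hours and 3 minutes leg 1 → 05:08 UTC.
Add 5 hours 35 minutes layover in Lord Howe Island → 10:43 UTC.
Add 3 hours and 56 minutes leg 2 → 14:39 UTC.
Add 2 hours 20 minutes layover in Halborough → 16:59 UTC.
Add 5 hours and 23 minutes leg 3 → 22:22 UTC.
New Almaty is UTC−12:00, so local arrival = 22:22 − 12:00 = 10:22 on Aug 7.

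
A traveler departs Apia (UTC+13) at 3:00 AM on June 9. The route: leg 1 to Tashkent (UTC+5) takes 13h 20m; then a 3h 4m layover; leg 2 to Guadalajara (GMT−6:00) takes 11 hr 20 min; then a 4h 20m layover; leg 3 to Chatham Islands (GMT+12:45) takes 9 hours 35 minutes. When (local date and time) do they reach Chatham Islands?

Convert departure to UTC: 3:00 AM − 13:00 = 2:00 PM UTC on Jun 8.
Add 13 hours 20 minutes leg 1 → 3:20 AM UTC (Jun 9).
Add 3 hours and 4 minutes layover in Tashkent → 6:24 AM UTC.
Add 11 hours 20 minutes leg 2 → 5:44 PM UTC.
Add 4 hours 20 minutes layover in Guadalajara → 10:04 PM UTC.
Add 9 hours and 35 minutes leg 3 → 7:39 AM UTC (Jun 10).
Chatham Islands is UTC+12:45, so local arrival = 7:39 AM + 12:45 = 8:24 PM on Jun 10.

8:24 PM on June 10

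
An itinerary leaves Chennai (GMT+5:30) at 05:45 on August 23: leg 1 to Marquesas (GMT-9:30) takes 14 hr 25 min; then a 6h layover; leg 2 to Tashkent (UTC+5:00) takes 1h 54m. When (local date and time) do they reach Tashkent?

Convert departure to UTC: 05:45 − 5:30 = 00:15 UTC on Aug 23.
Add 14 hours 25 minutes leg 1 → 14:40 UTC.
Add 6 hours layover in Marquesas → 20:40 UTC.
Add 1 hour 54 minutes leg 2 → 22:34 UTC.
Tashkent is UTC+5:00, so local arrival = 22:34 + 5:00 = 03:34 on Aug 24.

03:34 on Aug 24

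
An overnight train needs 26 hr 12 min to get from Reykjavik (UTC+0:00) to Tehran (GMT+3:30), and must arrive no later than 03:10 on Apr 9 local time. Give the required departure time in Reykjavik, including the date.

21:28 on April 7

Target arrival in UTC: 03:10 − 3:30 = 23:40 on Apr 8.
Subtract 26 hours and 12 minutes → departure 21:28 UTC on Apr 7.
Reykjavik is UTC+0, so departure is 21:28 on Apr 7.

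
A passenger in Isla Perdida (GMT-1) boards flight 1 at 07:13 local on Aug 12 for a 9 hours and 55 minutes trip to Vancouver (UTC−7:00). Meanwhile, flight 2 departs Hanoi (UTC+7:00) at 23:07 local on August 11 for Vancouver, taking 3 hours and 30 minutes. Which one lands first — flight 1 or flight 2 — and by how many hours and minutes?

the second, by 22 hours 31 minutes

Flight 1 in UTC: 07:13 + 1:00 = 08:13 on Aug 12.
+9 hours and 55 minutes → arrive 18:08 UTC on Aug 12.
Flight 2 in UTC: 23:07 − 7:00 = 16:07 on Aug 11.
+3 hours and 30 minutes → arrive 19:37 UTC on Aug 11.
Flight 2 lands earlier by 22 hours 31 minutes.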